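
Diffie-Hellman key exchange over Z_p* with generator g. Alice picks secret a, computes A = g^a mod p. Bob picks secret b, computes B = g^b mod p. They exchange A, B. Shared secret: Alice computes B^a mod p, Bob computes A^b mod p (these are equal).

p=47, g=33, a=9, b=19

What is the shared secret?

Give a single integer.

A = 33^9 mod 47  (bits of 9 = 1001)
  bit 0 = 1: r = r^2 * 33 mod 47 = 1^2 * 33 = 1*33 = 33
  bit 1 = 0: r = r^2 mod 47 = 33^2 = 8
  bit 2 = 0: r = r^2 mod 47 = 8^2 = 17
  bit 3 = 1: r = r^2 * 33 mod 47 = 17^2 * 33 = 7*33 = 43
  -> A = 43
B = 33^19 mod 47  (bits of 19 = 10011)
  bit 0 = 1: r = r^2 * 33 mod 47 = 1^2 * 33 = 1*33 = 33
  bit 1 = 0: r = r^2 mod 47 = 33^2 = 8
  bit 2 = 0: r = r^2 mod 47 = 8^2 = 17
  bit 3 = 1: r = r^2 * 33 mod 47 = 17^2 * 33 = 7*33 = 43
  bit 4 = 1: r = r^2 * 33 mod 47 = 43^2 * 33 = 16*33 = 11
  -> B = 11
s = B^a = 11^9 mod 47  (bits of 9 = 1001)
  bit 0 = 1: r = r^2 * 11 mod 47 = 1^2 * 11 = 1*11 = 11
  bit 1 = 0: r = r^2 mod 47 = 11^2 = 27
  bit 2 = 0: r = r^2 mod 47 = 27^2 = 24
  bit 3 = 1: r = r^2 * 11 mod 47 = 24^2 * 11 = 12*11 = 38
  -> s = B^a = 38

Answer: 38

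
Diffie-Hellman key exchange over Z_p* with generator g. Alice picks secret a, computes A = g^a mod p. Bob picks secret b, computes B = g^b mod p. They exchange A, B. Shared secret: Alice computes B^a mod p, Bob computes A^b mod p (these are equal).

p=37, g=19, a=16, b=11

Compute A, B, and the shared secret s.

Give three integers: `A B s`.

A = 19^16 mod 37  (bits of 16 = 10000)
  bit 0 = 1: r = r^2 * 19 mod 37 = 1^2 * 19 = 1*19 = 19
  bit 1 = 0: r = r^2 mod 37 = 19^2 = 28
  bit 2 = 0: r = r^2 mod 37 = 28^2 = 7
  bit 3 = 0: r = r^2 mod 37 = 7^2 = 12
  bit 4 = 0: r = r^2 mod 37 = 12^2 = 33
  -> A = 33
B = 19^11 mod 37  (bits of 11 = 1011)
  bit 0 = 1: r = r^2 * 19 mod 37 = 1^2 * 19 = 1*19 = 19
  bit 1 = 0: r = r^2 mod 37 = 19^2 = 28
  bit 2 = 1: r = r^2 * 19 mod 37 = 28^2 * 19 = 7*19 = 22
  bit 3 = 1: r = r^2 * 19 mod 37 = 22^2 * 19 = 3*19 = 20
  -> B = 20
s = B^a = 20^16 mod 37  (bits of 16 = 10000)
  bit 0 = 1: r = r^2 * 20 mod 37 = 1^2 * 20 = 1*20 = 20
  bit 1 = 0: r = r^2 mod 37 = 20^2 = 30
  bit 2 = 0: r = r^2 mod 37 = 30^2 = 12
  bit 3 = 0: r = r^2 mod 37 = 12^2 = 33
  bit 4 = 0: r = r^2 mod 37 = 33^2 = 16
  -> s = B^a = 16

Answer: 33 20 16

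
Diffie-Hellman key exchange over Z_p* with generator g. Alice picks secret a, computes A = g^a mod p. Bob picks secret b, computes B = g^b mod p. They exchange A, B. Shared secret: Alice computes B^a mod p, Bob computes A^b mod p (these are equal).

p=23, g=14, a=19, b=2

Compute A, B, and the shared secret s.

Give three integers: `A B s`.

A = 14^19 mod 23  (bits of 19 = 10011)
  bit 0 = 1: r = r^2 * 14 mod 23 = 1^2 * 14 = 1*14 = 14
  bit 1 = 0: r = r^2 mod 23 = 14^2 = 12
  bit 2 = 0: r = r^2 mod 23 = 12^2 = 6
  bit 3 = 1: r = r^2 * 14 mod 23 = 6^2 * 14 = 13*14 = 21
  bit 4 = 1: r = r^2 * 14 mod 23 = 21^2 * 14 = 4*14 = 10
  -> A = 10
B = 14^2 mod 23  (bits of 2 = 10)
  bit 0 = 1: r = r^2 * 14 mod 23 = 1^2 * 14 = 1*14 = 14
  bit 1 = 0: r = r^2 mod 23 = 14^2 = 12
  -> B = 12
s = B^a = 12^19 mod 23  (bits of 19 = 10011)
  bit 0 = 1: r = r^2 * 12 mod 23 = 1^2 * 12 = 1*12 = 12
  bit 1 = 0: r = r^2 mod 23 = 12^2 = 6
  bit 2 = 0: r = r^2 mod 23 = 6^2 = 13
  bit 3 = 1: r = r^2 * 12 mod 23 = 13^2 * 12 = 8*12 = 4
  bit 4 = 1: r = r^2 * 12 mod 23 = 4^2 * 12 = 16*12 = 8
  -> s = B^a = 8

Answer: 10 12 8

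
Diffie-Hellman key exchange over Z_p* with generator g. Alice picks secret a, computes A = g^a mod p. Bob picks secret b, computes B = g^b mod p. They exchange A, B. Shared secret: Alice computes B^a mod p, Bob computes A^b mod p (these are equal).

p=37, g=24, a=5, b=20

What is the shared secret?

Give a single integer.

A = 24^5 mod 37  (bits of 5 = 101)
  bit 0 = 1: r = r^2 * 24 mod 37 = 1^2 * 24 = 1*24 = 24
  bit 1 = 0: r = r^2 mod 37 = 24^2 = 21
  bit 2 = 1: r = r^2 * 24 mod 37 = 21^2 * 24 = 34*24 = 2
  -> A = 2
B = 24^20 mod 37  (bits of 20 = 10100)
  bit 0 = 1: r = r^2 * 24 mod 37 = 1^2 * 24 = 1*24 = 24
  bit 1 = 0: r = r^2 mod 37 = 24^2 = 21
  bit 2 = 1: r = r^2 * 24 mod 37 = 21^2 * 24 = 34*24 = 2
  bit 3 = 0: r = r^2 mod 37 = 2^2 = 4
  bit 4 = 0: r = r^2 mod 37 = 4^2 = 16
  -> B = 16
s = B^a = 16^5 mod 37  (bits of 5 = 101)
  bit 0 = 1: r = r^2 * 16 mod 37 = 1^2 * 16 = 1*16 = 16
  bit 1 = 0: r = r^2 mod 37 = 16^2 = 34
  bit 2 = 1: r = r^2 * 16 mod 37 = 34^2 * 16 = 9*16 = 33
  -> s = B^a = 33

Answer: 33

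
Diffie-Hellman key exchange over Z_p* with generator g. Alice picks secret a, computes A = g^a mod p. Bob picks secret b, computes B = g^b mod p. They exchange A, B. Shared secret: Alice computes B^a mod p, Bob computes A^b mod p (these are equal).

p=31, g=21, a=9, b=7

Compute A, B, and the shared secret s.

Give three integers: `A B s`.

A = 21^9 mod 31  (bits of 9 = 1001)
  bit 0 = 1: r = r^2 * 21 mod 31 = 1^2 * 21 = 1*21 = 21
  bit 1 = 0: r = r^2 mod 31 = 21^2 = 7
  bit 2 = 0: r = r^2 mod 31 = 7^2 = 18
  bit 3 = 1: r = r^2 * 21 mod 31 = 18^2 * 21 = 14*21 = 15
  -> A = 15
B = 21^7 mod 31  (bits of 7 = 111)
  bit 0 = 1: r = r^2 * 21 mod 31 = 1^2 * 21 = 1*21 = 21
  bit 1 = 1: r = r^2 * 21 mod 31 = 21^2 * 21 = 7*21 = 23
  bit 2 = 1: r = r^2 * 21 mod 31 = 23^2 * 21 = 2*21 = 11
  -> B = 11
s = B^a = 11^9 mod 31  (bits of 9 = 1001)
  bit 0 = 1: r = r^2 * 11 mod 31 = 1^2 * 11 = 1*11 = 11
  bit 1 = 0: r = r^2 mod 31 = 11^2 = 28
  bit 2 = 0: r = r^2 mod 31 = 28^2 = 9
  bit 3 = 1: r = r^2 * 11 mod 31 = 9^2 * 11 = 19*11 = 23
  -> s = B^a = 23

Answer: 15 11 23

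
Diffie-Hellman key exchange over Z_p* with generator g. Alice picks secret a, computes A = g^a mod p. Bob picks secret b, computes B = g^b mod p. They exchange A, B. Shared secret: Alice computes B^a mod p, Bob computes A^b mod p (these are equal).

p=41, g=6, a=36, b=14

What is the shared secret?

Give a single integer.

Answer: 16

Derivation:
A = 6^36 mod 41  (bits of 36 = 100100)
  bit 0 = 1: r = r^2 * 6 mod 41 = 1^2 * 6 = 1*6 = 6
  bit 1 = 0: r = r^2 mod 41 = 6^2 = 36
  bit 2 = 0: r = r^2 mod 41 = 36^2 = 25
  bit 3 = 1: r = r^2 * 6 mod 41 = 25^2 * 6 = 10*6 = 19
  bit 4 = 0: r = r^2 mod 41 = 19^2 = 33
  bit 5 = 0: r = r^2 mod 41 = 33^2 = 23
  -> A = 23
B = 6^14 mod 41  (bits of 14 = 1110)
  bit 0 = 1: r = r^2 * 6 mod 41 = 1^2 * 6 = 1*6 = 6
  bit 1 = 1: r = r^2 * 6 mod 41 = 6^2 * 6 = 36*6 = 11
  bit 2 = 1: r = r^2 * 6 mod 41 = 11^2 * 6 = 39*6 = 29
  bit 3 = 0: r = r^2 mod 41 = 29^2 = 21
  -> B = 21
s = B^a = 21^36 mod 41  (bits of 36 = 100100)
  bit 0 = 1: r = r^2 * 21 mod 41 = 1^2 * 21 = 1*21 = 21
  bit 1 = 0: r = r^2 mod 41 = 21^2 = 31
  bit 2 = 0: r = r^2 mod 41 = 31^2 = 18
  bit 3 = 1: r = r^2 * 21 mod 41 = 18^2 * 21 = 37*21 = 39
  bit 4 = 0: r = r^2 mod 41 = 39^2 = 4
  bit 5 = 0: r = r^2 mod 41 = 4^2 = 16
  -> s = B^a = 16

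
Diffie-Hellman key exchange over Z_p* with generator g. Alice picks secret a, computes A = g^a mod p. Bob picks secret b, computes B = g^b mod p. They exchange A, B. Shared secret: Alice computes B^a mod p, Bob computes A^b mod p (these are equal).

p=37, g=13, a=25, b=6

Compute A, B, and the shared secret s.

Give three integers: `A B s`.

Answer: 5 11 11

Derivation:
A = 13^25 mod 37  (bits of 25 = 11001)
  bit 0 = 1: r = r^2 * 13 mod 37 = 1^2 * 13 = 1*13 = 13
  bit 1 = 1: r = r^2 * 13 mod 37 = 13^2 * 13 = 21*13 = 14
  bit 2 = 0: r = r^2 mod 37 = 14^2 = 11
  bit 3 = 0: r = r^2 mod 37 = 11^2 = 10
  bit 4 = 1: r = r^2 * 13 mod 37 = 10^2 * 13 = 26*13 = 5
  -> A = 5
B = 13^6 mod 37  (bits of 6 = 110)
  bit 0 = 1: r = r^2 * 13 mod 37 = 1^2 * 13 = 1*13 = 13
  bit 1 = 1: r = r^2 * 13 mod 37 = 13^2 * 13 = 21*13 = 14
  bit 2 = 0: r = r^2 mod 37 = 14^2 = 11
  -> B = 11
s = B^a = 11^25 mod 37  (bits of 25 = 11001)
  bit 0 = 1: r = r^2 * 11 mod 37 = 1^2 * 11 = 1*11 = 11
  bit 1 = 1: r = r^2 * 11 mod 37 = 11^2 * 11 = 10*11 = 36
  bit 2 = 0: r = r^2 mod 37 = 36^2 = 1
  bit 3 = 0: r = r^2 mod 37 = 1^2 = 1
  bit 4 = 1: r = r^2 * 11 mod 37 = 1^2 * 11 = 1*11 = 11
  -> s = B^a = 11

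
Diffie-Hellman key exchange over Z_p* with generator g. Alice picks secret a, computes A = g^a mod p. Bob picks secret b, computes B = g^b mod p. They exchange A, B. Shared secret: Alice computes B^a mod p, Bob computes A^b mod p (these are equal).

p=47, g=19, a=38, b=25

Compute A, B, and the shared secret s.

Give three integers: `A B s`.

A = 19^38 mod 47  (bits of 38 = 100110)
  bit 0 = 1: r = r^2 * 19 mod 47 = 1^2 * 19 = 1*19 = 19
  bit 1 = 0: r = r^2 mod 47 = 19^2 = 32
  bit 2 = 0: r = r^2 mod 47 = 32^2 = 37
  bit 3 = 1: r = r^2 * 19 mod 47 = 37^2 * 19 = 6*19 = 20
  bit 4 = 1: r = r^2 * 19 mod 47 = 20^2 * 19 = 24*19 = 33
  bit 5 = 0: r = r^2 mod 47 = 33^2 = 8
  -> A = 8
B = 19^25 mod 47  (bits of 25 = 11001)
  bit 0 = 1: r = r^2 * 19 mod 47 = 1^2 * 19 = 1*19 = 19
  bit 1 = 1: r = r^2 * 19 mod 47 = 19^2 * 19 = 32*19 = 44
  bit 2 = 0: r = r^2 mod 47 = 44^2 = 9
  bit 3 = 0: r = r^2 mod 47 = 9^2 = 34
  bit 4 = 1: r = r^2 * 19 mod 47 = 34^2 * 19 = 28*19 = 15
  -> B = 15
s = B^a = 15^38 mod 47  (bits of 38 = 100110)
  bit 0 = 1: r = r^2 * 15 mod 47 = 1^2 * 15 = 1*15 = 15
  bit 1 = 0: r = r^2 mod 47 = 15^2 = 37
  bit 2 = 0: r = r^2 mod 47 = 37^2 = 6
  bit 3 = 1: r = r^2 * 15 mod 47 = 6^2 * 15 = 36*15 = 23
  bit 4 = 1: r = r^2 * 15 mod 47 = 23^2 * 15 = 12*15 = 39
  bit 5 = 0: r = r^2 mod 47 = 39^2 = 17
  -> s = B^a = 17

Answer: 8 15 17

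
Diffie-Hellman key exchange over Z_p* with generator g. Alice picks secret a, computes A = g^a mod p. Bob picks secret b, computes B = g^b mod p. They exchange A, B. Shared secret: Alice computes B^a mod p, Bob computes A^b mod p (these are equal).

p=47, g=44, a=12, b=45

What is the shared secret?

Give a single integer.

A = 44^12 mod 47  (bits of 12 = 1100)
  bit 0 = 1: r = r^2 * 44 mod 47 = 1^2 * 44 = 1*44 = 44
  bit 1 = 1: r = r^2 * 44 mod 47 = 44^2 * 44 = 9*44 = 20
  bit 2 = 0: r = r^2 mod 47 = 20^2 = 24
  bit 3 = 0: r = r^2 mod 47 = 24^2 = 12
  -> A = 12
B = 44^45 mod 47  (bits of 45 = 101101)
  bit 0 = 1: r = r^2 * 44 mod 47 = 1^2 * 44 = 1*44 = 44
  bit 1 = 0: r = r^2 mod 47 = 44^2 = 9
  bit 2 = 1: r = r^2 * 44 mod 47 = 9^2 * 44 = 34*44 = 39
  bit 3 = 1: r = r^2 * 44 mod 47 = 39^2 * 44 = 17*44 = 43
  bit 4 = 0: r = r^2 mod 47 = 43^2 = 16
  bit 5 = 1: r = r^2 * 44 mod 47 = 16^2 * 44 = 21*44 = 31
  -> B = 31
s = B^a = 31^12 mod 47  (bits of 12 = 1100)
  bit 0 = 1: r = r^2 * 31 mod 47 = 1^2 * 31 = 1*31 = 31
  bit 1 = 1: r = r^2 * 31 mod 47 = 31^2 * 31 = 21*31 = 40
  bit 2 = 0: r = r^2 mod 47 = 40^2 = 2
  bit 3 = 0: r = r^2 mod 47 = 2^2 = 4
  -> s = B^a = 4

Answer: 4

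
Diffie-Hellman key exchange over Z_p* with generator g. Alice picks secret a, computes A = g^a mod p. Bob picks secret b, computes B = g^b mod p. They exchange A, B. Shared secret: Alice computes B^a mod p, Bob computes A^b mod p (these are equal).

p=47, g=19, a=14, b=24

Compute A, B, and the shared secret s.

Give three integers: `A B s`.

A = 19^14 mod 47  (bits of 14 = 1110)
  bit 0 = 1: r = r^2 * 19 mod 47 = 1^2 * 19 = 1*19 = 19
  bit 1 = 1: r = r^2 * 19 mod 47 = 19^2 * 19 = 32*19 = 44
  bit 2 = 1: r = r^2 * 19 mod 47 = 44^2 * 19 = 9*19 = 30
  bit 3 = 0: r = r^2 mod 47 = 30^2 = 7
  -> A = 7
B = 19^24 mod 47  (bits of 24 = 11000)
  bit 0 = 1: r = r^2 * 19 mod 47 = 1^2 * 19 = 1*19 = 19
  bit 1 = 1: r = r^2 * 19 mod 47 = 19^2 * 19 = 32*19 = 44
  bit 2 = 0: r = r^2 mod 47 = 44^2 = 9
  bit 3 = 0: r = r^2 mod 47 = 9^2 = 34
  bit 4 = 0: r = r^2 mod 47 = 34^2 = 28
  -> B = 28
s = B^a = 28^14 mod 47  (bits of 14 = 1110)
  bit 0 = 1: r = r^2 * 28 mod 47 = 1^2 * 28 = 1*28 = 28
  bit 1 = 1: r = r^2 * 28 mod 47 = 28^2 * 28 = 32*28 = 3
  bit 2 = 1: r = r^2 * 28 mod 47 = 3^2 * 28 = 9*28 = 17
  bit 3 = 0: r = r^2 mod 47 = 17^2 = 7
  -> s = B^a = 7

Answer: 7 28 7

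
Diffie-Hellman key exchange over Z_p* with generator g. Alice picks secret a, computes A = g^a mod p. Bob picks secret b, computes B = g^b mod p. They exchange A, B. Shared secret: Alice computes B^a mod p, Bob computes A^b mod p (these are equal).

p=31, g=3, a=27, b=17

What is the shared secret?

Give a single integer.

Answer: 29

Derivation:
A = 3^27 mod 31  (bits of 27 = 11011)
  bit 0 = 1: r = r^2 * 3 mod 31 = 1^2 * 3 = 1*3 = 3
  bit 1 = 1: r = r^2 * 3 mod 31 = 3^2 * 3 = 9*3 = 27
  bit 2 = 0: r = r^2 mod 31 = 27^2 = 16
  bit 3 = 1: r = r^2 * 3 mod 31 = 16^2 * 3 = 8*3 = 24
  bit 4 = 1: r = r^2 * 3 mod 31 = 24^2 * 3 = 18*3 = 23
  -> A = 23
B = 3^17 mod 31  (bits of 17 = 10001)
  bit 0 = 1: r = r^2 * 3 mod 31 = 1^2 * 3 = 1*3 = 3
  bit 1 = 0: r = r^2 mod 31 = 3^2 = 9
  bit 2 = 0: r = r^2 mod 31 = 9^2 = 19
  bit 3 = 0: r = r^2 mod 31 = 19^2 = 20
  bit 4 = 1: r = r^2 * 3 mod 31 = 20^2 * 3 = 28*3 = 22
  -> B = 22
s = B^a = 22^27 mod 31  (bits of 27 = 11011)
  bit 0 = 1: r = r^2 * 22 mod 31 = 1^2 * 22 = 1*22 = 22
  bit 1 = 1: r = r^2 * 22 mod 31 = 22^2 * 22 = 19*22 = 15
  bit 2 = 0: r = r^2 mod 31 = 15^2 = 8
  bit 3 = 1: r = r^2 * 22 mod 31 = 8^2 * 22 = 2*22 = 13
  bit 4 = 1: r = r^2 * 22 mod 31 = 13^2 * 22 = 14*22 = 29
  -> s = B^a = 29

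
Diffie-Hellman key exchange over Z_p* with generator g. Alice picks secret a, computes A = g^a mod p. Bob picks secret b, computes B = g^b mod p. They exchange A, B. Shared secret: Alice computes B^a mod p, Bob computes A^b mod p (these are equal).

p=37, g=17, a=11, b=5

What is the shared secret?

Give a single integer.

Answer: 20

Derivation:
A = 17^11 mod 37  (bits of 11 = 1011)
  bit 0 = 1: r = r^2 * 17 mod 37 = 1^2 * 17 = 1*17 = 17
  bit 1 = 0: r = r^2 mod 37 = 17^2 = 30
  bit 2 = 1: r = r^2 * 17 mod 37 = 30^2 * 17 = 12*17 = 19
  bit 3 = 1: r = r^2 * 17 mod 37 = 19^2 * 17 = 28*17 = 32
  -> A = 32
B = 17^5 mod 37  (bits of 5 = 101)
  bit 0 = 1: r = r^2 * 17 mod 37 = 1^2 * 17 = 1*17 = 17
  bit 1 = 0: r = r^2 mod 37 = 17^2 = 30
  bit 2 = 1: r = r^2 * 17 mod 37 = 30^2 * 17 = 12*17 = 19
  -> B = 19
s = B^a = 19^11 mod 37  (bits of 11 = 1011)
  bit 0 = 1: r = r^2 * 19 mod 37 = 1^2 * 19 = 1*19 = 19
  bit 1 = 0: r = r^2 mod 37 = 19^2 = 28
  bit 2 = 1: r = r^2 * 19 mod 37 = 28^2 * 19 = 7*19 = 22
  bit 3 = 1: r = r^2 * 19 mod 37 = 22^2 * 19 = 3*19 = 20
  -> s = B^a = 20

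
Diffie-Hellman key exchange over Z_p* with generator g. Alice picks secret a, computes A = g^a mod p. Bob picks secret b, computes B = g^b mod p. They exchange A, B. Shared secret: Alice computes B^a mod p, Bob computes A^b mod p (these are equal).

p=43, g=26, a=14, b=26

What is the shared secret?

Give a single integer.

A = 26^14 mod 43  (bits of 14 = 1110)
  bit 0 = 1: r = r^2 * 26 mod 43 = 1^2 * 26 = 1*26 = 26
  bit 1 = 1: r = r^2 * 26 mod 43 = 26^2 * 26 = 31*26 = 32
  bit 2 = 1: r = r^2 * 26 mod 43 = 32^2 * 26 = 35*26 = 7
  bit 3 = 0: r = r^2 mod 43 = 7^2 = 6
  -> A = 6
B = 26^26 mod 43  (bits of 26 = 11010)
  bit 0 = 1: r = r^2 * 26 mod 43 = 1^2 * 26 = 1*26 = 26
  bit 1 = 1: r = r^2 * 26 mod 43 = 26^2 * 26 = 31*26 = 32
  bit 2 = 0: r = r^2 mod 43 = 32^2 = 35
  bit 3 = 1: r = r^2 * 26 mod 43 = 35^2 * 26 = 21*26 = 30
  bit 4 = 0: r = r^2 mod 43 = 30^2 = 40
  -> B = 40
s = B^a = 40^14 mod 43  (bits of 14 = 1110)
  bit 0 = 1: r = r^2 * 40 mod 43 = 1^2 * 40 = 1*40 = 40
  bit 1 = 1: r = r^2 * 40 mod 43 = 40^2 * 40 = 9*40 = 16
  bit 2 = 1: r = r^2 * 40 mod 43 = 16^2 * 40 = 41*40 = 6
  bit 3 = 0: r = r^2 mod 43 = 6^2 = 36
  -> s = B^a = 36

Answer: 36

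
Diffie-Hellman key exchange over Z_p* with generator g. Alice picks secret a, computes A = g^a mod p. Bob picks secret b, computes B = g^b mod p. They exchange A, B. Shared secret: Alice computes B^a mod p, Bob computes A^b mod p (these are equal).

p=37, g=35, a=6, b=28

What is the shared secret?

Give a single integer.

Answer: 10

Derivation:
A = 35^6 mod 37  (bits of 6 = 110)
  bit 0 = 1: r = r^2 * 35 mod 37 = 1^2 * 35 = 1*35 = 35
  bit 1 = 1: r = r^2 * 35 mod 37 = 35^2 * 35 = 4*35 = 29
  bit 2 = 0: r = r^2 mod 37 = 29^2 = 27
  -> A = 27
B = 35^28 mod 37  (bits of 28 = 11100)
  bit 0 = 1: r = r^2 * 35 mod 37 = 1^2 * 35 = 1*35 = 35
  bit 1 = 1: r = r^2 * 35 mod 37 = 35^2 * 35 = 4*35 = 29
  bit 2 = 1: r = r^2 * 35 mod 37 = 29^2 * 35 = 27*35 = 20
  bit 3 = 0: r = r^2 mod 37 = 20^2 = 30
  bit 4 = 0: r = r^2 mod 37 = 30^2 = 12
  -> B = 12
s = B^a = 12^6 mod 37  (bits of 6 = 110)
  bit 0 = 1: r = r^2 * 12 mod 37 = 1^2 * 12 = 1*12 = 12
  bit 1 = 1: r = r^2 * 12 mod 37 = 12^2 * 12 = 33*12 = 26
  bit 2 = 0: r = r^2 mod 37 = 26^2 = 10
  -> s = B^a = 10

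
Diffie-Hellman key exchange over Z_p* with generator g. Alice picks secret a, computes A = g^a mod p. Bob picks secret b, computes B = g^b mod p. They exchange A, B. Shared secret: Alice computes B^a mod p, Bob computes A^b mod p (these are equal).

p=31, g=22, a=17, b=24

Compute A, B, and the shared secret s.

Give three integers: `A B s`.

A = 22^17 mod 31  (bits of 17 = 10001)
  bit 0 = 1: r = r^2 * 22 mod 31 = 1^2 * 22 = 1*22 = 22
  bit 1 = 0: r = r^2 mod 31 = 22^2 = 19
  bit 2 = 0: r = r^2 mod 31 = 19^2 = 20
  bit 3 = 0: r = r^2 mod 31 = 20^2 = 28
  bit 4 = 1: r = r^2 * 22 mod 31 = 28^2 * 22 = 9*22 = 12
  -> A = 12
B = 22^24 mod 31  (bits of 24 = 11000)
  bit 0 = 1: r = r^2 * 22 mod 31 = 1^2 * 22 = 1*22 = 22
  bit 1 = 1: r = r^2 * 22 mod 31 = 22^2 * 22 = 19*22 = 15
  bit 2 = 0: r = r^2 mod 31 = 15^2 = 8
  bit 3 = 0: r = r^2 mod 31 = 8^2 = 2
  bit 4 = 0: r = r^2 mod 31 = 2^2 = 4
  -> B = 4
s = B^a = 4^17 mod 31  (bits of 17 = 10001)
  bit 0 = 1: r = r^2 * 4 mod 31 = 1^2 * 4 = 1*4 = 4
  bit 1 = 0: r = r^2 mod 31 = 4^2 = 16
  bit 2 = 0: r = r^2 mod 31 = 16^2 = 8
  bit 3 = 0: r = r^2 mod 31 = 8^2 = 2
  bit 4 = 1: r = r^2 * 4 mod 31 = 2^2 * 4 = 4*4 = 16
  -> s = B^a = 16

Answer: 12 4 16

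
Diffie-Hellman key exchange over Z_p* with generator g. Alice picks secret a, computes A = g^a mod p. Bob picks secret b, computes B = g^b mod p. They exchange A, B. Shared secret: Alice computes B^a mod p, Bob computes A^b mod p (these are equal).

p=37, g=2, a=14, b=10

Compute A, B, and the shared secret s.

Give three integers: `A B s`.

A = 2^14 mod 37  (bits of 14 = 1110)
  bit 0 = 1: r = r^2 * 2 mod 37 = 1^2 * 2 = 1*2 = 2
  bit 1 = 1: r = r^2 * 2 mod 37 = 2^2 * 2 = 4*2 = 8
  bit 2 = 1: r = r^2 * 2 mod 37 = 8^2 * 2 = 27*2 = 17
  bit 3 = 0: r = r^2 mod 37 = 17^2 = 30
  -> A = 30
B = 2^10 mod 37  (bits of 10 = 1010)
  bit 0 = 1: r = r^2 * 2 mod 37 = 1^2 * 2 = 1*2 = 2
  bit 1 = 0: r = r^2 mod 37 = 2^2 = 4
  bit 2 = 1: r = r^2 * 2 mod 37 = 4^2 * 2 = 16*2 = 32
  bit 3 = 0: r = r^2 mod 37 = 32^2 = 25
  -> B = 25
s = B^a = 25^14 mod 37  (bits of 14 = 1110)
  bit 0 = 1: r = r^2 * 25 mod 37 = 1^2 * 25 = 1*25 = 25
  bit 1 = 1: r = r^2 * 25 mod 37 = 25^2 * 25 = 33*25 = 11
  bit 2 = 1: r = r^2 * 25 mod 37 = 11^2 * 25 = 10*25 = 28
  bit 3 = 0: r = r^2 mod 37 = 28^2 = 7
  -> s = B^a = 7

Answer: 30 25 7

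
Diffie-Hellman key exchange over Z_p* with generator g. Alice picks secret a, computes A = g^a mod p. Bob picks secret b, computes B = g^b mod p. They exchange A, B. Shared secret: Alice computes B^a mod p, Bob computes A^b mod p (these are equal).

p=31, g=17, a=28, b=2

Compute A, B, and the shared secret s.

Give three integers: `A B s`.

A = 17^28 mod 31  (bits of 28 = 11100)
  bit 0 = 1: r = r^2 * 17 mod 31 = 1^2 * 17 = 1*17 = 17
  bit 1 = 1: r = r^2 * 17 mod 31 = 17^2 * 17 = 10*17 = 15
  bit 2 = 1: r = r^2 * 17 mod 31 = 15^2 * 17 = 8*17 = 12
  bit 3 = 0: r = r^2 mod 31 = 12^2 = 20
  bit 4 = 0: r = r^2 mod 31 = 20^2 = 28
  -> A = 28
B = 17^2 mod 31  (bits of 2 = 10)
  bit 0 = 1: r = r^2 * 17 mod 31 = 1^2 * 17 = 1*17 = 17
  bit 1 = 0: r = r^2 mod 31 = 17^2 = 10
  -> B = 10
s = B^a = 10^28 mod 31  (bits of 28 = 11100)
  bit 0 = 1: r = r^2 * 10 mod 31 = 1^2 * 10 = 1*10 = 10
  bit 1 = 1: r = r^2 * 10 mod 31 = 10^2 * 10 = 7*10 = 8
  bit 2 = 1: r = r^2 * 10 mod 31 = 8^2 * 10 = 2*10 = 20
  bit 3 = 0: r = r^2 mod 31 = 20^2 = 28
  bit 4 = 0: r = r^2 mod 31 = 28^2 = 9
  -> s = B^a = 9

Answer: 28 10 9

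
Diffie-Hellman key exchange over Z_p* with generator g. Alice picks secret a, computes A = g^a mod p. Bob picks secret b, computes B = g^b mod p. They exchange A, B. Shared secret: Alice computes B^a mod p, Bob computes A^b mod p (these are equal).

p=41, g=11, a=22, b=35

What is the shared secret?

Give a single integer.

Answer: 9

Derivation:
A = 11^22 mod 41  (bits of 22 = 10110)
  bit 0 = 1: r = r^2 * 11 mod 41 = 1^2 * 11 = 1*11 = 11
  bit 1 = 0: r = r^2 mod 41 = 11^2 = 39
  bit 2 = 1: r = r^2 * 11 mod 41 = 39^2 * 11 = 4*11 = 3
  bit 3 = 1: r = r^2 * 11 mod 41 = 3^2 * 11 = 9*11 = 17
  bit 4 = 0: r = r^2 mod 41 = 17^2 = 2
  -> A = 2
B = 11^35 mod 41  (bits of 35 = 100011)
  bit 0 = 1: r = r^2 * 11 mod 41 = 1^2 * 11 = 1*11 = 11
  bit 1 = 0: r = r^2 mod 41 = 11^2 = 39
  bit 2 = 0: r = r^2 mod 41 = 39^2 = 4
  bit 3 = 0: r = r^2 mod 41 = 4^2 = 16
  bit 4 = 1: r = r^2 * 11 mod 41 = 16^2 * 11 = 10*11 = 28
  bit 5 = 1: r = r^2 * 11 mod 41 = 28^2 * 11 = 5*11 = 14
  -> B = 14
s = B^a = 14^22 mod 41  (bits of 22 = 10110)
  bit 0 = 1: r = r^2 * 14 mod 41 = 1^2 * 14 = 1*14 = 14
  bit 1 = 0: r = r^2 mod 41 = 14^2 = 32
  bit 2 = 1: r = r^2 * 14 mod 41 = 32^2 * 14 = 40*14 = 27
  bit 3 = 1: r = r^2 * 14 mod 41 = 27^2 * 14 = 32*14 = 38
  bit 4 = 0: r = r^2 mod 41 = 38^2 = 9
  -> s = B^a = 9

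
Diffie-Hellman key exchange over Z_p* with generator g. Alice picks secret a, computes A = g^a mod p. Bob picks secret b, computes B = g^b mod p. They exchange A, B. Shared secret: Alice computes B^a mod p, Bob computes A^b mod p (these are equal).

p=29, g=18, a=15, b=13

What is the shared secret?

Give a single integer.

A = 18^15 mod 29  (bits of 15 = 1111)
  bit 0 = 1: r = r^2 * 18 mod 29 = 1^2 * 18 = 1*18 = 18
  bit 1 = 1: r = r^2 * 18 mod 29 = 18^2 * 18 = 5*18 = 3
  bit 2 = 1: r = r^2 * 18 mod 29 = 3^2 * 18 = 9*18 = 17
  bit 3 = 1: r = r^2 * 18 mod 29 = 17^2 * 18 = 28*18 = 11
  -> A = 11
B = 18^13 mod 29  (bits of 13 = 1101)
  bit 0 = 1: r = r^2 * 18 mod 29 = 1^2 * 18 = 1*18 = 18
  bit 1 = 1: r = r^2 * 18 mod 29 = 18^2 * 18 = 5*18 = 3
  bit 2 = 0: r = r^2 mod 29 = 3^2 = 9
  bit 3 = 1: r = r^2 * 18 mod 29 = 9^2 * 18 = 23*18 = 8
  -> B = 8
s = B^a = 8^15 mod 29  (bits of 15 = 1111)
  bit 0 = 1: r = r^2 * 8 mod 29 = 1^2 * 8 = 1*8 = 8
  bit 1 = 1: r = r^2 * 8 mod 29 = 8^2 * 8 = 6*8 = 19
  bit 2 = 1: r = r^2 * 8 mod 29 = 19^2 * 8 = 13*8 = 17
  bit 3 = 1: r = r^2 * 8 mod 29 = 17^2 * 8 = 28*8 = 21
  -> s = B^a = 21

Answer: 21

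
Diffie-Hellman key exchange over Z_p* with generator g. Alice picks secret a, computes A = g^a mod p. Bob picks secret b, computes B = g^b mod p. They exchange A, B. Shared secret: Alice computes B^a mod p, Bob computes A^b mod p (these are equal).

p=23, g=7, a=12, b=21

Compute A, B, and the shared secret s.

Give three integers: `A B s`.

A = 7^12 mod 23  (bits of 12 = 1100)
  bit 0 = 1: r = r^2 * 7 mod 23 = 1^2 * 7 = 1*7 = 7
  bit 1 = 1: r = r^2 * 7 mod 23 = 7^2 * 7 = 3*7 = 21
  bit 2 = 0: r = r^2 mod 23 = 21^2 = 4
  bit 3 = 0: r = r^2 mod 23 = 4^2 = 16
  -> A = 16
B = 7^21 mod 23  (bits of 21 = 10101)
  bit 0 = 1: r = r^2 * 7 mod 23 = 1^2 * 7 = 1*7 = 7
  bit 1 = 0: r = r^2 mod 23 = 7^2 = 3
  bit 2 = 1: r = r^2 * 7 mod 23 = 3^2 * 7 = 9*7 = 17
  bit 3 = 0: r = r^2 mod 23 = 17^2 = 13
  bit 4 = 1: r = r^2 * 7 mod 23 = 13^2 * 7 = 8*7 = 10
  -> B = 10
s = B^a = 10^12 mod 23  (bits of 12 = 1100)
  bit 0 = 1: r = r^2 * 10 mod 23 = 1^2 * 10 = 1*10 = 10
  bit 1 = 1: r = r^2 * 10 mod 23 = 10^2 * 10 = 8*10 = 11
  bit 2 = 0: r = r^2 mod 23 = 11^2 = 6
  bit 3 = 0: r = r^2 mod 23 = 6^2 = 13
  -> s = B^a = 13

Answer: 16 10 13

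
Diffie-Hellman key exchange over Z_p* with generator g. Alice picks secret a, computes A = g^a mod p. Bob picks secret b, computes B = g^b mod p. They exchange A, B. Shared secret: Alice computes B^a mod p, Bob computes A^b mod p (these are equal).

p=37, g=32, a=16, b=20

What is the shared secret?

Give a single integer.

Answer: 9

Derivation:
A = 32^16 mod 37  (bits of 16 = 10000)
  bit 0 = 1: r = r^2 * 32 mod 37 = 1^2 * 32 = 1*32 = 32
  bit 1 = 0: r = r^2 mod 37 = 32^2 = 25
  bit 2 = 0: r = r^2 mod 37 = 25^2 = 33
  bit 3 = 0: r = r^2 mod 37 = 33^2 = 16
  bit 4 = 0: r = r^2 mod 37 = 16^2 = 34
  -> A = 34
B = 32^20 mod 37  (bits of 20 = 10100)
  bit 0 = 1: r = r^2 * 32 mod 37 = 1^2 * 32 = 1*32 = 32
  bit 1 = 0: r = r^2 mod 37 = 32^2 = 25
  bit 2 = 1: r = r^2 * 32 mod 37 = 25^2 * 32 = 33*32 = 20
  bit 3 = 0: r = r^2 mod 37 = 20^2 = 30
  bit 4 = 0: r = r^2 mod 37 = 30^2 = 12
  -> B = 12
s = B^a = 12^16 mod 37  (bits of 16 = 10000)
  bit 0 = 1: r = r^2 * 12 mod 37 = 1^2 * 12 = 1*12 = 12
  bit 1 = 0: r = r^2 mod 37 = 12^2 = 33
  bit 2 = 0: r = r^2 mod 37 = 33^2 = 16
  bit 3 = 0: r = r^2 mod 37 = 16^2 = 34
  bit 4 = 0: r = r^2 mod 37 = 34^2 = 9
  -> s = B^a = 9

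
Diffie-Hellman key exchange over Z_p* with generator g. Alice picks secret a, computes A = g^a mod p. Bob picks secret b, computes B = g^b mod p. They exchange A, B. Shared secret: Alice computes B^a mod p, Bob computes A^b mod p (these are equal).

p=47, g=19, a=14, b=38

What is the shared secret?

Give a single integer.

A = 19^14 mod 47  (bits of 14 = 1110)
  bit 0 = 1: r = r^2 * 19 mod 47 = 1^2 * 19 = 1*19 = 19
  bit 1 = 1: r = r^2 * 19 mod 47 = 19^2 * 19 = 32*19 = 44
  bit 2 = 1: r = r^2 * 19 mod 47 = 44^2 * 19 = 9*19 = 30
  bit 3 = 0: r = r^2 mod 47 = 30^2 = 7
  -> A = 7
B = 19^38 mod 47  (bits of 38 = 100110)
  bit 0 = 1: r = r^2 * 19 mod 47 = 1^2 * 19 = 1*19 = 19
  bit 1 = 0: r = r^2 mod 47 = 19^2 = 32
  bit 2 = 0: r = r^2 mod 47 = 32^2 = 37
  bit 3 = 1: r = r^2 * 19 mod 47 = 37^2 * 19 = 6*19 = 20
  bit 4 = 1: r = r^2 * 19 mod 47 = 20^2 * 19 = 24*19 = 33
  bit 5 = 0: r = r^2 mod 47 = 33^2 = 8
  -> B = 8
s = B^a = 8^14 mod 47  (bits of 14 = 1110)
  bit 0 = 1: r = r^2 * 8 mod 47 = 1^2 * 8 = 1*8 = 8
  bit 1 = 1: r = r^2 * 8 mod 47 = 8^2 * 8 = 17*8 = 42
  bit 2 = 1: r = r^2 * 8 mod 47 = 42^2 * 8 = 25*8 = 12
  bit 3 = 0: r = r^2 mod 47 = 12^2 = 3
  -> s = B^a = 3

Answer: 3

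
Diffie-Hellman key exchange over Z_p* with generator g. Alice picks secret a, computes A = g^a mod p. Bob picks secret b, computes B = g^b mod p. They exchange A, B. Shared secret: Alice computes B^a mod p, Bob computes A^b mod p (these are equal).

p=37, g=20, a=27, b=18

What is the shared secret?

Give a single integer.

A = 20^27 mod 37  (bits of 27 = 11011)
  bit 0 = 1: r = r^2 * 20 mod 37 = 1^2 * 20 = 1*20 = 20
  bit 1 = 1: r = r^2 * 20 mod 37 = 20^2 * 20 = 30*20 = 8
  bit 2 = 0: r = r^2 mod 37 = 8^2 = 27
  bit 3 = 1: r = r^2 * 20 mod 37 = 27^2 * 20 = 26*20 = 2
  bit 4 = 1: r = r^2 * 20 mod 37 = 2^2 * 20 = 4*20 = 6
  -> A = 6
B = 20^18 mod 37  (bits of 18 = 10010)
  bit 0 = 1: r = r^2 * 20 mod 37 = 1^2 * 20 = 1*20 = 20
  bit 1 = 0: r = r^2 mod 37 = 20^2 = 30
  bit 2 = 0: r = r^2 mod 37 = 30^2 = 12
  bit 3 = 1: r = r^2 * 20 mod 37 = 12^2 * 20 = 33*20 = 31
  bit 4 = 0: r = r^2 mod 37 = 31^2 = 36
  -> B = 36
s = B^a = 36^27 mod 37  (bits of 27 = 11011)
  bit 0 = 1: r = r^2 * 36 mod 37 = 1^2 * 36 = 1*36 = 36
  bit 1 = 1: r = r^2 * 36 mod 37 = 36^2 * 36 = 1*36 = 36
  bit 2 = 0: r = r^2 mod 37 = 36^2 = 1
  bit 3 = 1: r = r^2 * 36 mod 37 = 1^2 * 36 = 1*36 = 36
  bit 4 = 1: r = r^2 * 36 mod 37 = 36^2 * 36 = 1*36 = 36
  -> s = B^a = 36

Answer: 36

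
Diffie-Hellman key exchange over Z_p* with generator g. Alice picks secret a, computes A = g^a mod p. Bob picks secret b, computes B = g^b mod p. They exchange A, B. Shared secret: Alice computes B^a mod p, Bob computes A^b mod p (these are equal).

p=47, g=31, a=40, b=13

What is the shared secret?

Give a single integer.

Answer: 37

Derivation:
A = 31^40 mod 47  (bits of 40 = 101000)
  bit 0 = 1: r = r^2 * 31 mod 47 = 1^2 * 31 = 1*31 = 31
  bit 1 = 0: r = r^2 mod 47 = 31^2 = 21
  bit 2 = 1: r = r^2 * 31 mod 47 = 21^2 * 31 = 18*31 = 41
  bit 3 = 0: r = r^2 mod 47 = 41^2 = 36
  bit 4 = 0: r = r^2 mod 47 = 36^2 = 27
  bit 5 = 0: r = r^2 mod 47 = 27^2 = 24
  -> A = 24
B = 31^13 mod 47  (bits of 13 = 1101)
  bit 0 = 1: r = r^2 * 31 mod 47 = 1^2 * 31 = 1*31 = 31
  bit 1 = 1: r = r^2 * 31 mod 47 = 31^2 * 31 = 21*31 = 40
  bit 2 = 0: r = r^2 mod 47 = 40^2 = 2
  bit 3 = 1: r = r^2 * 31 mod 47 = 2^2 * 31 = 4*31 = 30
  -> B = 30
s = B^a = 30^40 mod 47  (bits of 40 = 101000)
  bit 0 = 1: r = r^2 * 30 mod 47 = 1^2 * 30 = 1*30 = 30
  bit 1 = 0: r = r^2 mod 47 = 30^2 = 7
  bit 2 = 1: r = r^2 * 30 mod 47 = 7^2 * 30 = 2*30 = 13
  bit 3 = 0: r = r^2 mod 47 = 13^2 = 28
  bit 4 = 0: r = r^2 mod 47 = 28^2 = 32
  bit 5 = 0: r = r^2 mod 47 = 32^2 = 37
  -> s = B^a = 37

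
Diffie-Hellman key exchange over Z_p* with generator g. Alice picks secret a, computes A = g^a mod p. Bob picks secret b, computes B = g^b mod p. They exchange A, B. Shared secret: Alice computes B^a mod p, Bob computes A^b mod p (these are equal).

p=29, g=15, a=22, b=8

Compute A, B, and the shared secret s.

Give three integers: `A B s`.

Answer: 6 23 23

Derivation:
A = 15^22 mod 29  (bits of 22 = 10110)
  bit 0 = 1: r = r^2 * 15 mod 29 = 1^2 * 15 = 1*15 = 15
  bit 1 = 0: r = r^2 mod 29 = 15^2 = 22
  bit 2 = 1: r = r^2 * 15 mod 29 = 22^2 * 15 = 20*15 = 10
  bit 3 = 1: r = r^2 * 15 mod 29 = 10^2 * 15 = 13*15 = 21
  bit 4 = 0: r = r^2 mod 29 = 21^2 = 6
  -> A = 6
B = 15^8 mod 29  (bits of 8 = 1000)
  bit 0 = 1: r = r^2 * 15 mod 29 = 1^2 * 15 = 1*15 = 15
  bit 1 = 0: r = r^2 mod 29 = 15^2 = 22
  bit 2 = 0: r = r^2 mod 29 = 22^2 = 20
  bit 3 = 0: r = r^2 mod 29 = 20^2 = 23
  -> B = 23
s = B^a = 23^22 mod 29  (bits of 22 = 10110)
  bit 0 = 1: r = r^2 * 23 mod 29 = 1^2 * 23 = 1*23 = 23
  bit 1 = 0: r = r^2 mod 29 = 23^2 = 7
  bit 2 = 1: r = r^2 * 23 mod 29 = 7^2 * 23 = 20*23 = 25
  bit 3 = 1: r = r^2 * 23 mod 29 = 25^2 * 23 = 16*23 = 20
  bit 4 = 0: r = r^2 mod 29 = 20^2 = 23
  -> s = B^a = 23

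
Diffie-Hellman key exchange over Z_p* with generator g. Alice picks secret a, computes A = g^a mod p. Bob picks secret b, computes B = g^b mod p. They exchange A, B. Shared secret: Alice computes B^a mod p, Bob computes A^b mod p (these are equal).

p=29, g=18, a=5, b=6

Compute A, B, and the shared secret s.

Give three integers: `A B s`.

Answer: 15 9 5

Derivation:
A = 18^5 mod 29  (bits of 5 = 101)
  bit 0 = 1: r = r^2 * 18 mod 29 = 1^2 * 18 = 1*18 = 18
  bit 1 = 0: r = r^2 mod 29 = 18^2 = 5
  bit 2 = 1: r = r^2 * 18 mod 29 = 5^2 * 18 = 25*18 = 15
  -> A = 15
B = 18^6 mod 29  (bits of 6 = 110)
  bit 0 = 1: r = r^2 * 18 mod 29 = 1^2 * 18 = 1*18 = 18
  bit 1 = 1: r = r^2 * 18 mod 29 = 18^2 * 18 = 5*18 = 3
  bit 2 = 0: r = r^2 mod 29 = 3^2 = 9
  -> B = 9
s = B^a = 9^5 mod 29  (bits of 5 = 101)
  bit 0 = 1: r = r^2 * 9 mod 29 = 1^2 * 9 = 1*9 = 9
  bit 1 = 0: r = r^2 mod 29 = 9^2 = 23
  bit 2 = 1: r = r^2 * 9 mod 29 = 23^2 * 9 = 7*9 = 5
  -> s = B^a = 5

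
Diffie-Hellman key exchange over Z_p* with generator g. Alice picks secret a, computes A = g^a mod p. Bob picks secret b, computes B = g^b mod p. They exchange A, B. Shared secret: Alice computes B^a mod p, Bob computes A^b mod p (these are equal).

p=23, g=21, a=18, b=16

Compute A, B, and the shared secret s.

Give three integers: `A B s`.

Answer: 13 9 4

Derivation:
A = 21^18 mod 23  (bits of 18 = 10010)
  bit 0 = 1: r = r^2 * 21 mod 23 = 1^2 * 21 = 1*21 = 21
  bit 1 = 0: r = r^2 mod 23 = 21^2 = 4
  bit 2 = 0: r = r^2 mod 23 = 4^2 = 16
  bit 3 = 1: r = r^2 * 21 mod 23 = 16^2 * 21 = 3*21 = 17
  bit 4 = 0: r = r^2 mod 23 = 17^2 = 13
  -> A = 13
B = 21^16 mod 23  (bits of 16 = 10000)
  bit 0 = 1: r = r^2 * 21 mod 23 = 1^2 * 21 = 1*21 = 21
  bit 1 = 0: r = r^2 mod 23 = 21^2 = 4
  bit 2 = 0: r = r^2 mod 23 = 4^2 = 16
  bit 3 = 0: r = r^2 mod 23 = 16^2 = 3
  bit 4 = 0: r = r^2 mod 23 = 3^2 = 9
  -> B = 9
s = B^a = 9^18 mod 23  (bits of 18 = 10010)
  bit 0 = 1: r = r^2 * 9 mod 23 = 1^2 * 9 = 1*9 = 9
  bit 1 = 0: r = r^2 mod 23 = 9^2 = 12
  bit 2 = 0: r = r^2 mod 23 = 12^2 = 6
  bit 3 = 1: r = r^2 * 9 mod 23 = 6^2 * 9 = 13*9 = 2
  bit 4 = 0: r = r^2 mod 23 = 2^2 = 4
  -> s = B^a = 4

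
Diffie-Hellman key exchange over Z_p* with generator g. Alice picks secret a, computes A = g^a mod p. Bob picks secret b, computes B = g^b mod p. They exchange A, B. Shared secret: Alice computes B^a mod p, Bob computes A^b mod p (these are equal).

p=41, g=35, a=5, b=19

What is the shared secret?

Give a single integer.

A = 35^5 mod 41  (bits of 5 = 101)
  bit 0 = 1: r = r^2 * 35 mod 41 = 1^2 * 35 = 1*35 = 35
  bit 1 = 0: r = r^2 mod 41 = 35^2 = 36
  bit 2 = 1: r = r^2 * 35 mod 41 = 36^2 * 35 = 25*35 = 14
  -> A = 14
B = 35^19 mod 41  (bits of 19 = 10011)
  bit 0 = 1: r = r^2 * 35 mod 41 = 1^2 * 35 = 1*35 = 35
  bit 1 = 0: r = r^2 mod 41 = 35^2 = 36
  bit 2 = 0: r = r^2 mod 41 = 36^2 = 25
  bit 3 = 1: r = r^2 * 35 mod 41 = 25^2 * 35 = 10*35 = 22
  bit 4 = 1: r = r^2 * 35 mod 41 = 22^2 * 35 = 33*35 = 7
  -> B = 7
s = B^a = 7^5 mod 41  (bits of 5 = 101)
  bit 0 = 1: r = r^2 * 7 mod 41 = 1^2 * 7 = 1*7 = 7
  bit 1 = 0: r = r^2 mod 41 = 7^2 = 8
  bit 2 = 1: r = r^2 * 7 mod 41 = 8^2 * 7 = 23*7 = 38
  -> s = B^a = 38

Answer: 38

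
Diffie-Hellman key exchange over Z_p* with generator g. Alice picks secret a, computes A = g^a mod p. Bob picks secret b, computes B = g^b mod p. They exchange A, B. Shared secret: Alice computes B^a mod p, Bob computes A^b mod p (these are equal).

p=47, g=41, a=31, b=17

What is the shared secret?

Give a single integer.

A = 41^31 mod 47  (bits of 31 = 11111)
  bit 0 = 1: r = r^2 * 41 mod 47 = 1^2 * 41 = 1*41 = 41
  bit 1 = 1: r = r^2 * 41 mod 47 = 41^2 * 41 = 36*41 = 19
  bit 2 = 1: r = r^2 * 41 mod 47 = 19^2 * 41 = 32*41 = 43
  bit 3 = 1: r = r^2 * 41 mod 47 = 43^2 * 41 = 16*41 = 45
  bit 4 = 1: r = r^2 * 41 mod 47 = 45^2 * 41 = 4*41 = 23
  -> A = 23
B = 41^17 mod 47  (bits of 17 = 10001)
  bit 0 = 1: r = r^2 * 41 mod 47 = 1^2 * 41 = 1*41 = 41
  bit 1 = 0: r = r^2 mod 47 = 41^2 = 36
  bit 2 = 0: r = r^2 mod 47 = 36^2 = 27
  bit 3 = 0: r = r^2 mod 47 = 27^2 = 24
  bit 4 = 1: r = r^2 * 41 mod 47 = 24^2 * 41 = 12*41 = 22
  -> B = 22
s = B^a = 22^31 mod 47  (bits of 31 = 11111)
  bit 0 = 1: r = r^2 * 22 mod 47 = 1^2 * 22 = 1*22 = 22
  bit 1 = 1: r = r^2 * 22 mod 47 = 22^2 * 22 = 14*22 = 26
  bit 2 = 1: r = r^2 * 22 mod 47 = 26^2 * 22 = 18*22 = 20
  bit 3 = 1: r = r^2 * 22 mod 47 = 20^2 * 22 = 24*22 = 11
  bit 4 = 1: r = r^2 * 22 mod 47 = 11^2 * 22 = 27*22 = 30
  -> s = B^a = 30

Answer: 30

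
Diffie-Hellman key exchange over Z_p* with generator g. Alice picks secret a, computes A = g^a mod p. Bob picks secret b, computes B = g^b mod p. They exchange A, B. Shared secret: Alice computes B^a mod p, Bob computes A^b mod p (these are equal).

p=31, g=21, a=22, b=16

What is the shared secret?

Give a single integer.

A = 21^22 mod 31  (bits of 22 = 10110)
  bit 0 = 1: r = r^2 * 21 mod 31 = 1^2 * 21 = 1*21 = 21
  bit 1 = 0: r = r^2 mod 31 = 21^2 = 7
  bit 2 = 1: r = r^2 * 21 mod 31 = 7^2 * 21 = 18*21 = 6
  bit 3 = 1: r = r^2 * 21 mod 31 = 6^2 * 21 = 5*21 = 12
  bit 4 = 0: r = r^2 mod 31 = 12^2 = 20
  -> A = 20
B = 21^16 mod 31  (bits of 16 = 10000)
  bit 0 = 1: r = r^2 * 21 mod 31 = 1^2 * 21 = 1*21 = 21
  bit 1 = 0: r = r^2 mod 31 = 21^2 = 7
  bit 2 = 0: r = r^2 mod 31 = 7^2 = 18
  bit 3 = 0: r = r^2 mod 31 = 18^2 = 14
  bit 4 = 0: r = r^2 mod 31 = 14^2 = 10
  -> B = 10
s = B^a = 10^22 mod 31  (bits of 22 = 10110)
  bit 0 = 1: r = r^2 * 10 mod 31 = 1^2 * 10 = 1*10 = 10
  bit 1 = 0: r = r^2 mod 31 = 10^2 = 7
  bit 2 = 1: r = r^2 * 10 mod 31 = 7^2 * 10 = 18*10 = 25
  bit 3 = 1: r = r^2 * 10 mod 31 = 25^2 * 10 = 5*10 = 19
  bit 4 = 0: r = r^2 mod 31 = 19^2 = 20
  -> s = B^a = 20

Answer: 20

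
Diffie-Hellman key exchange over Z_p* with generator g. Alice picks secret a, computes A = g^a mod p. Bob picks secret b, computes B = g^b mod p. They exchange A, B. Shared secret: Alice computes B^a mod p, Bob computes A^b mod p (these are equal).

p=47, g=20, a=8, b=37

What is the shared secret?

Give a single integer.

A = 20^8 mod 47  (bits of 8 = 1000)
  bit 0 = 1: r = r^2 * 20 mod 47 = 1^2 * 20 = 1*20 = 20
  bit 1 = 0: r = r^2 mod 47 = 20^2 = 24
  bit 2 = 0: r = r^2 mod 47 = 24^2 = 12
  bit 3 = 0: r = r^2 mod 47 = 12^2 = 3
  -> A = 3
B = 20^37 mod 47  (bits of 37 = 100101)
  bit 0 = 1: r = r^2 * 20 mod 47 = 1^2 * 20 = 1*20 = 20
  bit 1 = 0: r = r^2 mod 47 = 20^2 = 24
  bit 2 = 0: r = r^2 mod 47 = 24^2 = 12
  bit 3 = 1: r = r^2 * 20 mod 47 = 12^2 * 20 = 3*20 = 13
  bit 4 = 0: r = r^2 mod 47 = 13^2 = 28
  bit 5 = 1: r = r^2 * 20 mod 47 = 28^2 * 20 = 32*20 = 29
  -> B = 29
s = B^a = 29^8 mod 47  (bits of 8 = 1000)
  bit 0 = 1: r = r^2 * 29 mod 47 = 1^2 * 29 = 1*29 = 29
  bit 1 = 0: r = r^2 mod 47 = 29^2 = 42
  bit 2 = 0: r = r^2 mod 47 = 42^2 = 25
  bit 3 = 0: r = r^2 mod 47 = 25^2 = 14
  -> s = B^a = 14

Answer: 14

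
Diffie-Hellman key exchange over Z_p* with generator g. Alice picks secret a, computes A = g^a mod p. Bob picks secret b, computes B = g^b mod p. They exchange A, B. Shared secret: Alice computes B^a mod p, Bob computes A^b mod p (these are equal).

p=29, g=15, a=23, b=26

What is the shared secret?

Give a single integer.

A = 15^23 mod 29  (bits of 23 = 10111)
  bit 0 = 1: r = r^2 * 15 mod 29 = 1^2 * 15 = 1*15 = 15
  bit 1 = 0: r = r^2 mod 29 = 15^2 = 22
  bit 2 = 1: r = r^2 * 15 mod 29 = 22^2 * 15 = 20*15 = 10
  bit 3 = 1: r = r^2 * 15 mod 29 = 10^2 * 15 = 13*15 = 21
  bit 4 = 1: r = r^2 * 15 mod 29 = 21^2 * 15 = 6*15 = 3
  -> A = 3
B = 15^26 mod 29  (bits of 26 = 11010)
  bit 0 = 1: r = r^2 * 15 mod 29 = 1^2 * 15 = 1*15 = 15
  bit 1 = 1: r = r^2 * 15 mod 29 = 15^2 * 15 = 22*15 = 11
  bit 2 = 0: r = r^2 mod 29 = 11^2 = 5
  bit 3 = 1: r = r^2 * 15 mod 29 = 5^2 * 15 = 25*15 = 27
  bit 4 = 0: r = r^2 mod 29 = 27^2 = 4
  -> B = 4
s = B^a = 4^23 mod 29  (bits of 23 = 10111)
  bit 0 = 1: r = r^2 * 4 mod 29 = 1^2 * 4 = 1*4 = 4
  bit 1 = 0: r = r^2 mod 29 = 4^2 = 16
  bit 2 = 1: r = r^2 * 4 mod 29 = 16^2 * 4 = 24*4 = 9
  bit 3 = 1: r = r^2 * 4 mod 29 = 9^2 * 4 = 23*4 = 5
  bit 4 = 1: r = r^2 * 4 mod 29 = 5^2 * 4 = 25*4 = 13
  -> s = B^a = 13

Answer: 13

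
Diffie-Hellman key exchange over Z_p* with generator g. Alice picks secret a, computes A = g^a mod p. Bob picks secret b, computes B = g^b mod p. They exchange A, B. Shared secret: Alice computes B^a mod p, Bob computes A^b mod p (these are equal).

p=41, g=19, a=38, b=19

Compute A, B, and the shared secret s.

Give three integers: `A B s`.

Answer: 5 28 33

Derivation:
A = 19^38 mod 41  (bits of 38 = 100110)
  bit 0 = 1: r = r^2 * 19 mod 41 = 1^2 * 19 = 1*19 = 19
  bit 1 = 0: r = r^2 mod 41 = 19^2 = 33
  bit 2 = 0: r = r^2 mod 41 = 33^2 = 23
  bit 3 = 1: r = r^2 * 19 mod 41 = 23^2 * 19 = 37*19 = 6
  bit 4 = 1: r = r^2 * 19 mod 41 = 6^2 * 19 = 36*19 = 28
  bit 5 = 0: r = r^2 mod 41 = 28^2 = 5
  -> A = 5
B = 19^19 mod 41  (bits of 19 = 10011)
  bit 0 = 1: r = r^2 * 19 mod 41 = 1^2 * 19 = 1*19 = 19
  bit 1 = 0: r = r^2 mod 41 = 19^2 = 33
  bit 2 = 0: r = r^2 mod 41 = 33^2 = 23
  bit 3 = 1: r = r^2 * 19 mod 41 = 23^2 * 19 = 37*19 = 6
  bit 4 = 1: r = r^2 * 19 mod 41 = 6^2 * 19 = 36*19 = 28
  -> B = 28
s = B^a = 28^38 mod 41  (bits of 38 = 100110)
  bit 0 = 1: r = r^2 * 28 mod 41 = 1^2 * 28 = 1*28 = 28
  bit 1 = 0: r = r^2 mod 41 = 28^2 = 5
  bit 2 = 0: r = r^2 mod 41 = 5^2 = 25
  bit 3 = 1: r = r^2 * 28 mod 41 = 25^2 * 28 = 10*28 = 34
  bit 4 = 1: r = r^2 * 28 mod 41 = 34^2 * 28 = 8*28 = 19
  bit 5 = 0: r = r^2 mod 41 = 19^2 = 33
  -> s = B^a = 33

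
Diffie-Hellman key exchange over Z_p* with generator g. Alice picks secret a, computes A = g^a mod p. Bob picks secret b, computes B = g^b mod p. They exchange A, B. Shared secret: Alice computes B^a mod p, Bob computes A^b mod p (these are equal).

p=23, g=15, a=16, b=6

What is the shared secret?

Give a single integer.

A = 15^16 mod 23  (bits of 16 = 10000)
  bit 0 = 1: r = r^2 * 15 mod 23 = 1^2 * 15 = 1*15 = 15
  bit 1 = 0: r = r^2 mod 23 = 15^2 = 18
  bit 2 = 0: r = r^2 mod 23 = 18^2 = 2
  bit 3 = 0: r = r^2 mod 23 = 2^2 = 4
  bit 4 = 0: r = r^2 mod 23 = 4^2 = 16
  -> A = 16
B = 15^6 mod 23  (bits of 6 = 110)
  bit 0 = 1: r = r^2 * 15 mod 23 = 1^2 * 15 = 1*15 = 15
  bit 1 = 1: r = r^2 * 15 mod 23 = 15^2 * 15 = 18*15 = 17
  bit 2 = 0: r = r^2 mod 23 = 17^2 = 13
  -> B = 13
s = B^a = 13^16 mod 23  (bits of 16 = 10000)
  bit 0 = 1: r = r^2 * 13 mod 23 = 1^2 * 13 = 1*13 = 13
  bit 1 = 0: r = r^2 mod 23 = 13^2 = 8
  bit 2 = 0: r = r^2 mod 23 = 8^2 = 18
  bit 3 = 0: r = r^2 mod 23 = 18^2 = 2
  bit 4 = 0: r = r^2 mod 23 = 2^2 = 4
  -> s = B^a = 4

Answer: 4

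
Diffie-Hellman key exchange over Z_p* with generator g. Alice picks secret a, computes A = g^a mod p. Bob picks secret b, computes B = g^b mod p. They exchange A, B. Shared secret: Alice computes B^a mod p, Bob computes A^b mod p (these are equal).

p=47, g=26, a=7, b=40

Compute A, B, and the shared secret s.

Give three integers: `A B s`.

Answer: 10 12 42

Derivation:
A = 26^7 mod 47  (bits of 7 = 111)
  bit 0 = 1: r = r^2 * 26 mod 47 = 1^2 * 26 = 1*26 = 26
  bit 1 = 1: r = r^2 * 26 mod 47 = 26^2 * 26 = 18*26 = 45
  bit 2 = 1: r = r^2 * 26 mod 47 = 45^2 * 26 = 4*26 = 10
  -> A = 10
B = 26^40 mod 47  (bits of 40 = 101000)
  bit 0 = 1: r = r^2 * 26 mod 47 = 1^2 * 26 = 1*26 = 26
  bit 1 = 0: r = r^2 mod 47 = 26^2 = 18
  bit 2 = 1: r = r^2 * 26 mod 47 = 18^2 * 26 = 42*26 = 11
  bit 3 = 0: r = r^2 mod 47 = 11^2 = 27
  bit 4 = 0: r = r^2 mod 47 = 27^2 = 24
  bit 5 = 0: r = r^2 mod 47 = 24^2 = 12
  -> B = 12
s = B^a = 12^7 mod 47  (bits of 7 = 111)
  bit 0 = 1: r = r^2 * 12 mod 47 = 1^2 * 12 = 1*12 = 12
  bit 1 = 1: r = r^2 * 12 mod 47 = 12^2 * 12 = 3*12 = 36
  bit 2 = 1: r = r^2 * 12 mod 47 = 36^2 * 12 = 27*12 = 42
  -> s = B^a = 42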